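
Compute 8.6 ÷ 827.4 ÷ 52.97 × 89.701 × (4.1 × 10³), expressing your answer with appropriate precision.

72

8.6 ÷ 827.4 ÷ 52.97 × 89.701 × (4.1 × 10³) = 72.1662441226…
Multiplication/division keeps the fewest significant figures: 8.6 → 2 s.f., 827.4 → 4 s.f., 52.97 → 4 s.f., 89.701 → 5 s.f., 4.1 × 10³ → 2 s.f.; limit is 2.
Rounded to 2 significant figures: 72.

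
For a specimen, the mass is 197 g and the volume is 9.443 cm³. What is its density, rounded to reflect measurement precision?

20.9 g/cm³

density = 197 g ÷ 9.443 cm³ = 20.8620141904… g/cm³.
197 has 3 significant figures; 9.443 has 4.
Division/multiplication keeps the fewest: 3 significant figures.
Rounded: 20.9 g/cm³.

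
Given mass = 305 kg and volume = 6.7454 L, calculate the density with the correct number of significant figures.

45.2 kg/L

density = 305 kg ÷ 6.7454 L = 45.2159990512… kg/L.
305 has 3 significant figures; 6.7454 has 5.
Division/multiplication keeps the fewest: 3 significant figures.
Rounded: 45.2 kg/L.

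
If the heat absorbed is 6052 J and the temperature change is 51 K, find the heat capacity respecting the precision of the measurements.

heat capacity = 6052 J ÷ 51 K = 118.666666667… J/K.
6052 has 4 significant figures; 51 has 2.
Division/multiplication keeps the fewest: 2 significant figures.
Rounded: 1.2 × 10² J/K.

1.2 × 10² J/K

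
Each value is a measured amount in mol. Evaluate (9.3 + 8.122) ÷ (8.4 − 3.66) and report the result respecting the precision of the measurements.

3.7

9.3 + 8.122 = 17.422, limited to 1 d.p. → 3 s.f.; 8.4 − 3.66 = 4.74, limited to 1 d.p. → 2 s.f.
Carrying full precision, 17.422 ÷ 4.74 = 3.67552742616…; keep min(3, 2) = 2 s.f.
Rounded to 2 significant figures: 3.7.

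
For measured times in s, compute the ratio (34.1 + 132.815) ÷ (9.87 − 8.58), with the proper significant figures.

34.1 + 132.815 = 166.915, limited to 1 d.p. → 4 s.f.; 9.87 − 8.58 = 1.29, limited to 2 d.p. → 3 s.f.
Carrying full precision, 166.915 ÷ 1.29 = 129.391472868…; keep min(4, 3) = 3 s.f.
Rounded to 3 significant figures: 129.

129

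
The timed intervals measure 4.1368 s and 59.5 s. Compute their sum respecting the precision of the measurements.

4.1368 s + 59.5 s = 63.6368 s.
Addition/subtraction keeps the fewest decimal places: 4.1368 → 4 decimal places, 59.5 → 1 decimal place; limit is 1.
Rounded to 1 decimal place: 63.6 s.

63.6 s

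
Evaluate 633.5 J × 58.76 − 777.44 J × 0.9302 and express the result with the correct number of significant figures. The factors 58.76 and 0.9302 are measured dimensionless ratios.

3.650 × 10^4 J

633.5 × 58.76 = 37224.46 → 3.722 × 10^4 J (4 s.f., last digit at the 10^1 place).
777.44 × 0.9302 = 723.174688 → 723.2 J (4 s.f., last digit at the 10^-1 place).
Difference: 36501.285312 J; keep the coarser place, 10^1.
Result: 3.650 × 10^4 J.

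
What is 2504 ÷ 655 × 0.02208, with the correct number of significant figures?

2504 ÷ 655 × 0.02208 = 0.084409648855…
Multiplication/division keeps the fewest significant figures: 2504 → 4 s.f., 655 → 3 s.f., 0.02208 → 4 s.f.; limit is 3.
Rounded to 3 significant figures: 0.0844.

0.0844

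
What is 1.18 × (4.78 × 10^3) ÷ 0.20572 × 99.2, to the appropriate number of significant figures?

1.18 × (4.78 × 10^3) ÷ 0.20572 × 99.2 = 2719850.67081…
Multiplication/division keeps the fewest significant figures: 1.18 → 3 s.f., 4.78 × 10^3 → 3 s.f., 0.20572 → 5 s.f., 99.2 → 3 s.f.; limit is 3.
Rounded to 3 significant figures: 2.72 × 10^6.

2.72 × 10^6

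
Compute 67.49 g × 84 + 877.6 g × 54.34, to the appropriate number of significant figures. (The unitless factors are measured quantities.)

5.34 × 10⁴ g

67.49 × 84 = 5669.16 → 5.7 × 10³ g (2 s.f., last digit at the 10^2 place).
877.6 × 54.34 = 47688.784 → 4.769 × 10⁴ g (4 s.f., last digit at the 10^1 place).
Sum: 53357.944 g; keep the coarser place, 10^2.
Result: 5.34 × 10⁴ g.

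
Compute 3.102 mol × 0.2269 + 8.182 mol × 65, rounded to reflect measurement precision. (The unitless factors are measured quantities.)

5.3 × 10² mol

3.102 × 0.2269 = 0.7038438 → 0.7038 mol (4 s.f., last digit at the 10^-4 place).
8.182 × 65 = 531.83 → 5.3 × 10² mol (2 s.f., last digit at the 10^1 place).
Sum: 532.5338438 mol; keep the coarser place, 10^1.
Result: 5.3 × 10² mol.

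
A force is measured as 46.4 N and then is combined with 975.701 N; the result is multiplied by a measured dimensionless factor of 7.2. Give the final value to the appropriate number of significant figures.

46.4 N + 975.701 N = 1022.101 N; the sum is limited to 1 decimal place (5 s.f.).
Carrying full precision, 1022.101 × 7.2 = 7359.1272 N; 7.2 has 2 s.f., so the result keeps min(5, 2) = 2 s.f.
Rounded to 2 significant figures: 7.4 × 10³ N.

7.4 × 10³ N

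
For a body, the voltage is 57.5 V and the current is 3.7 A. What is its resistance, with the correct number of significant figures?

resistance = 57.5 V ÷ 3.7 A = 15.5405405405… Ω.
57.5 has 3 significant figures; 3.7 has 2.
Division/multiplication keeps the fewest: 2 significant figures.
Rounded: 16 Ω.

16 Ω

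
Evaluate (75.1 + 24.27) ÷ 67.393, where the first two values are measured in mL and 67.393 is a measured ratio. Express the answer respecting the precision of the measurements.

1.47 mL

75.1 mL + 24.27 mL = 99.37 mL; the sum is limited to 1 decimal place (3 s.f.).
Carrying full precision, 99.37 ÷ 67.393 = 1.47448548069… mL; 67.393 has 5 s.f., so the result keeps min(3, 5) = 3 s.f.
Rounded to 3 significant figures: 1.47 mL.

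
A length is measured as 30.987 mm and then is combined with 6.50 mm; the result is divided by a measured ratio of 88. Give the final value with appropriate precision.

0.43 mm

30.987 mm + 6.50 mm = 37.487 mm; the sum is limited to 2 decimal places (4 s.f.).
Carrying full precision, 37.487 ÷ 88 = 0.425988636364… mm; 88 has 2 s.f., so the result keeps min(4, 2) = 2 s.f.
Rounded to 2 significant figures: 0.43 mm.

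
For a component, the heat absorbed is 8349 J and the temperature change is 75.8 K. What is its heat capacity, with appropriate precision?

heat capacity = 8349 J ÷ 75.8 K = 110.145118734… J/K.
8349 has 4 significant figures; 75.8 has 3.
Division/multiplication keeps the fewest: 3 significant figures.
Rounded: 1.10 × 10^2 J/K.

1.10 × 10^2 J/K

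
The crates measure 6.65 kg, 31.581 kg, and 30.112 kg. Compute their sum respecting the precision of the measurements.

6.65 kg + 31.581 kg + 30.112 kg = 68.343 kg.
Addition/subtraction keeps the fewest decimal places: 6.65 → 2 decimal places, 31.581 → 3 decimal places, 30.112 → 3 decimal places; limit is 2.
Rounded to 2 decimal places: 68.34 kg.

68.34 kg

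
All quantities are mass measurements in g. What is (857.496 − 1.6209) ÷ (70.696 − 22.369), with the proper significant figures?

17.710

857.496 − 1.6209 = 855.8751, limited to 3 d.p. → 6 s.f.; 70.696 − 22.369 = 48.327, limited to 3 d.p. → 5 s.f.
Carrying full precision, 855.8751 ÷ 48.327 = 17.710081321…; keep min(6, 5) = 5 s.f.
Rounded to 5 significant figures: 17.710.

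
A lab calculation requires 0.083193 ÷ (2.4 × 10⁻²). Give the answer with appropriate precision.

3.5

0.083193 ÷ (2.4 × 10⁻²) = 3.466375
Multiplication/division keeps the fewest significant figures: 0.083193 → 5 s.f., 2.4 × 10⁻² → 2 s.f.; limit is 2.
Rounded to 2 significant figures: 3.5.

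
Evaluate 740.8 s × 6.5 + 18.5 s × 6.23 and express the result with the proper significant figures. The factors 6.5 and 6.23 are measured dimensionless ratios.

4.9 × 10^3 s

740.8 × 6.5 = 4815.2 → 4.8 × 10^3 s (2 s.f., last digit at the 10^2 place).
18.5 × 6.23 = 115.255 → 115 s (3 s.f., last digit at the 10^0 place).
Sum: 4930.455 s; keep the coarser place, 10^2.
Result: 4.9 × 10^3 s.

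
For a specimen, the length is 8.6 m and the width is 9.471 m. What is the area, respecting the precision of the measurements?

81 m²

area = 8.6 m × 9.471 m = 81.4506 m².
8.6 has 2 significant figures; 9.471 has 4.
Division/multiplication keeps the fewest: 2 significant figures.
Rounded: 81 m².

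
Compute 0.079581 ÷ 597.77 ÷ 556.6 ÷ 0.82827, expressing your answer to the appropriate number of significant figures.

2.888 × 10⁻⁷

0.079581 ÷ 597.77 ÷ 556.6 ÷ 0.82827 = 2.8877536611 × 10^-7…
Multiplication/division keeps the fewest significant figures: 0.079581 → 5 s.f., 597.77 → 5 s.f., 556.6 → 4 s.f., 0.82827 → 5 s.f.; limit is 4.
Rounded to 4 significant figures: 2.888 × 10⁻⁷.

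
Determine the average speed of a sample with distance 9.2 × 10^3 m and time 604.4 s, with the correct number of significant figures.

average speed = 9.2 × 10^3 m ÷ 604.4 s = 15.2217074785… m/s.
9.2 × 10^3 has 2 significant figures; 604.4 has 4.
Division/multiplication keeps the fewest: 2 significant figures.
Rounded: 15 m/s.

15 m/s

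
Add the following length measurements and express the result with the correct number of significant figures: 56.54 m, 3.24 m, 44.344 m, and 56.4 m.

160.5 m

56.54 m + 3.24 m + 44.344 m + 56.4 m = 160.524 m.
Addition/subtraction keeps the fewest decimal places: 56.54 → 2 decimal places, 3.24 → 2 decimal places, 44.344 → 3 decimal places, 56.4 → 1 decimal place; limit is 1.
Rounded to 1 decimal place: 160.5 m.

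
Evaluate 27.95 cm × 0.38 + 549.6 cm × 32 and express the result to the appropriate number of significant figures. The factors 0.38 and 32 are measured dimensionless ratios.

1.8 × 10^4 cm

27.95 × 0.38 = 10.621 → 11 cm (2 s.f., last digit at the 10^0 place).
549.6 × 32 = 17587.2 → 1.8 × 10^4 cm (2 s.f., last digit at the 10^3 place).
Sum: 17597.821 cm; keep the coarser place, 10^3.
Result: 1.8 × 10^4 cm.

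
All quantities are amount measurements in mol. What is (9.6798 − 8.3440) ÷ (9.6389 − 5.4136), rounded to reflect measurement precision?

9.6798 − 8.3440 = 1.3358, limited to 4 d.p. → 5 s.f.; 9.6389 − 5.4136 = 4.2253, limited to 4 d.p. → 5 s.f.
Carrying full precision, 1.3358 ÷ 4.2253 = 0.316143232433…; keep min(5, 5) = 5 s.f.
Rounded to 5 significant figures: 0.31614.

0.31614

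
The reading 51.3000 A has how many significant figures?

6

51.3000: trailing zeros after a decimal point are significant.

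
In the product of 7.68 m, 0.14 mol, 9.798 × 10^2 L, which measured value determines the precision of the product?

0.14 mol

7.68 m → 3 s.f.; 0.14 mol → 2 s.f.; 9.798 × 10^2 L → 4 s.f.
The fewest is 2 significant figures, from 0.14 mol.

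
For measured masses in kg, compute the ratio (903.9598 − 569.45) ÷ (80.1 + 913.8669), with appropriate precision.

903.9598 − 569.45 = 334.5098, limited to 2 d.p. → 5 s.f.; 80.1 + 913.8669 = 993.9669, limited to 1 d.p. → 4 s.f.
Carrying full precision, 334.5098 ÷ 993.9669 = 0.336540180563…; keep min(5, 4) = 4 s.f.
Rounded to 4 significant figures: 0.3365.

0.3365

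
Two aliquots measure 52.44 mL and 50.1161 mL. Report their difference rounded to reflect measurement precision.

52.44 mL − 50.1161 mL = 2.3239 mL.
Addition/subtraction keeps the fewest decimal places: 52.44 → 2 decimal places, 50.1161 → 4 decimal places; limit is 2.
Rounded to 2 decimal places: 2.32 mL.

2.32 mL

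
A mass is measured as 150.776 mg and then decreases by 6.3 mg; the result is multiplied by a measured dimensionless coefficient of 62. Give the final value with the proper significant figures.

9.0 × 10³ mg

150.776 mg − 6.3 mg = 144.476 mg; the difference is limited to 1 decimal place (4 s.f.).
Carrying full precision, 144.476 × 62 = 8957.512 mg; 62 has 2 s.f., so the result keeps min(4, 2) = 2 s.f.
Rounded to 2 significant figures: 9.0 × 10³ mg.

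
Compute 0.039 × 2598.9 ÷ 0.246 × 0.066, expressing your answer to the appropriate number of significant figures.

27

0.039 × 2598.9 ÷ 0.246 × 0.066 = 27.1933682927…
Multiplication/division keeps the fewest significant figures: 0.039 → 2 s.f., 2598.9 → 5 s.f., 0.246 → 3 s.f., 0.066 → 2 s.f.; limit is 2.
Rounded to 2 significant figures: 27.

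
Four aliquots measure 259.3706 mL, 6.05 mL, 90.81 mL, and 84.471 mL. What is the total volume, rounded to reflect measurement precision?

259.3706 mL + 6.05 mL + 90.81 mL + 84.471 mL = 440.7016 mL.
Addition/subtraction keeps the fewest decimal places: 259.3706 → 4 decimal places, 6.05 → 2 decimal places, 90.81 → 2 decimal places, 84.471 → 3 decimal places; limit is 2.
Rounded to 2 decimal places: 440.70 mL.

440.70 mL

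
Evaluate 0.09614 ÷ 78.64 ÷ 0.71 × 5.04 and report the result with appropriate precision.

0.0087

0.09614 ÷ 78.64 ÷ 0.71 × 5.04 = 0.00867826286304…
Multiplication/division keeps the fewest significant figures: 0.09614 → 4 s.f., 78.64 → 4 s.f., 0.71 → 2 s.f., 5.04 → 3 s.f.; limit is 2.
Rounded to 2 significant figures: 0.0087.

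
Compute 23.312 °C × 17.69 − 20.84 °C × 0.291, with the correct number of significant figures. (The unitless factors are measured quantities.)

23.312 × 17.69 = 412.38928 → 412.4 °C (4 s.f., last digit at the 10^-1 place).
20.84 × 0.291 = 6.06444 → 6.06 °C (3 s.f., last digit at the 10^-2 place).
Difference: 406.32484 °C; keep the coarser place, 10^-1.
Result: 406.3 °C.

406.3 °C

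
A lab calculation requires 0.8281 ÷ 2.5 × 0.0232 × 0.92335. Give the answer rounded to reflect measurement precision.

7.1 × 10⁻³

0.8281 ÷ 2.5 × 0.0232 × 0.92335 = 0.0070957305328
Multiplication/division keeps the fewest significant figures: 0.8281 → 4 s.f., 2.5 → 2 s.f., 0.0232 → 3 s.f., 0.92335 → 5 s.f.; limit is 2.
Rounded to 2 significant figures: 7.1 × 10⁻³.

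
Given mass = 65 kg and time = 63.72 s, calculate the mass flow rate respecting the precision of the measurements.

1.0 kg/s

mass flow rate = 65 kg ÷ 63.72 s = 1.02008788449… kg/s.
65 has 2 significant figures; 63.72 has 4.
Division/multiplication keeps the fewest: 2 significant figures.
Rounded: 1.0 kg/s.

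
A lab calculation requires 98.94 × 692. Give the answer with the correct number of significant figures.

6.85 × 10^4

98.94 × 692 = 68466.48
Multiplication/division keeps the fewest significant figures: 98.94 → 4 s.f., 692 → 3 s.f.; limit is 3.
Rounded to 3 significant figures: 6.85 × 10^4.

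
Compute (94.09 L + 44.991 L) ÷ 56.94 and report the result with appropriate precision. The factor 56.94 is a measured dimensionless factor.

2.443 L

94.09 L + 44.991 L = 139.081 L; the sum is limited to 2 decimal places (5 s.f.).
Carrying full precision, 139.081 ÷ 56.94 = 2.44258868985… L; 56.94 has 4 s.f., so the result keeps min(5, 4) = 4 s.f.
Rounded to 4 significant figures: 2.443 L.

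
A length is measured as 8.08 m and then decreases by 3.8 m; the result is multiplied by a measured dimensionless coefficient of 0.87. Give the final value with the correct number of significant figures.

8.08 m − 3.8 m = 4.28 m; the difference is limited to 1 decimal place (2 s.f.).
Carrying full precision, 4.28 × 0.87 = 3.7236 m; 0.87 has 2 s.f., so the result keeps min(2, 2) = 2 s.f.
Rounded to 2 significant figures: 3.7 m.

3.7 m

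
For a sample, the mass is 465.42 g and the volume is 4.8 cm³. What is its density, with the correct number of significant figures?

density = 465.42 g ÷ 4.8 cm³ = 96.9625 g/cm³.
465.42 has 5 significant figures; 4.8 has 2.
Division/multiplication keeps the fewest: 2 significant figures.
Rounded: 97 g/cm³.

97 g/cm³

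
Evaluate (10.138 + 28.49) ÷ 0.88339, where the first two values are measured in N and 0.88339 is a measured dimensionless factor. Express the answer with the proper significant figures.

43.73 N

10.138 N + 28.49 N = 38.628 N; the sum is limited to 2 decimal places (4 s.f.).
Carrying full precision, 38.628 ÷ 0.88339 = 43.7270061921… N; 0.88339 has 5 s.f., so the result keeps min(4, 5) = 4 s.f.
Rounded to 4 significant figures: 43.73 N.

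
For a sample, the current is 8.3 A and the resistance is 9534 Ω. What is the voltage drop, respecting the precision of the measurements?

7.9 × 10⁴ V

voltage drop = 8.3 A × 9534 Ω = 79132.2 V.
8.3 has 2 significant figures; 9534 has 4.
Division/multiplication keeps the fewest: 2 significant figures.
Rounded: 7.9 × 10⁴ V.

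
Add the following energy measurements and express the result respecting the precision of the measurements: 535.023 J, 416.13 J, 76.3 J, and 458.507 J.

1.4860 × 10³ J

535.023 J + 416.13 J + 76.3 J + 458.507 J = 1485.960 J.
Addition/subtraction keeps the fewest decimal places: 535.023 → 3 decimal places, 416.13 → 2 decimal places, 76.3 → 1 decimal place, 458.507 → 3 decimal places; limit is 1.
Rounded to 1 decimal place: 1.4860 × 10³ J.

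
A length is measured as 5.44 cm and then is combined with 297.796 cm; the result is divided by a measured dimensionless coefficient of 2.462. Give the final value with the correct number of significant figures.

5.44 cm + 297.796 cm = 303.236 cm; the sum is limited to 2 decimal places (5 s.f.).
Carrying full precision, 303.236 ÷ 2.462 = 123.166531275… cm; 2.462 has 4 s.f., so the result keeps min(5, 4) = 4 s.f.
Rounded to 4 significant figures: 123.2 cm.

123.2 cm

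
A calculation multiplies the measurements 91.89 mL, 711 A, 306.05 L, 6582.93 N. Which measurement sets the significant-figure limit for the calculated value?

91.89 mL → 4 s.f.; 711 A → 3 s.f.; 306.05 L → 5 s.f.; 6582.93 N → 6 s.f.
The fewest is 3 significant figures, from 711 A.

711 A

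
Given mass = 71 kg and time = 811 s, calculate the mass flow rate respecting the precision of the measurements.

0.088 kg/s

mass flow rate = 71 kg ÷ 811 s = 0.0875462392109… kg/s.
71 has 2 significant figures; 811 has 3.
Division/multiplication keeps the fewest: 2 significant figures.
Rounded: 0.088 kg/s.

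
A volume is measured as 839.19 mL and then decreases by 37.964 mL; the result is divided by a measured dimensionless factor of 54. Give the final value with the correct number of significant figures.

839.19 mL − 37.964 mL = 801.226 mL; the difference is limited to 2 decimal places (5 s.f.).
Carrying full precision, 801.226 ÷ 54 = 14.8375185185… mL; 54 has 2 s.f., so the result keeps min(5, 2) = 2 s.f.
Rounded to 2 significant figures: 15 mL.

15 mL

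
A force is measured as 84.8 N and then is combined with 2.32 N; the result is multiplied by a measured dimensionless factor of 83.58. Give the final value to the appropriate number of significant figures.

7.28 × 10³ N

84.8 N + 2.32 N = 87.12 N; the sum is limited to 1 decimal place (3 s.f.).
Carrying full precision, 87.12 × 83.58 = 7281.4896 N; 83.58 has 4 s.f., so the result keeps min(3, 4) = 3 s.f.
Rounded to 3 significant figures: 7.28 × 10³ N.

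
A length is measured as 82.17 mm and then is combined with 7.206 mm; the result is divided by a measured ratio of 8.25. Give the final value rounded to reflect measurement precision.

10.8 mm

82.17 mm + 7.206 mm = 89.376 mm; the sum is limited to 2 decimal places (4 s.f.).
Carrying full precision, 89.376 ÷ 8.25 = 10.8334545455… mm; 8.25 has 3 s.f., so the result keeps min(4, 3) = 3 s.f.
Rounded to 3 significant figures: 10.8 mm.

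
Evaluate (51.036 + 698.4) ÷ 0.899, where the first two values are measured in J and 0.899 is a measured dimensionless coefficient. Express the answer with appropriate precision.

834 J

51.036 J + 698.4 J = 749.436 J; the sum is limited to 1 decimal place (4 s.f.).
Carrying full precision, 749.436 ÷ 0.899 = 833.632925473… J; 0.899 has 3 s.f., so the result keeps min(4, 3) = 3 s.f.
Rounded to 3 significant figures: 834 J.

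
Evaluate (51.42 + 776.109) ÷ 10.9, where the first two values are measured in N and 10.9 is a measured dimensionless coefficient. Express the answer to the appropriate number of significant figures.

75.9 N

51.42 N + 776.109 N = 827.529 N; the sum is limited to 2 decimal places (5 s.f.).
Carrying full precision, 827.529 ÷ 10.9 = 75.9200917431… N; 10.9 has 3 s.f., so the result keeps min(5, 3) = 3 s.f.
Rounded to 3 significant figures: 75.9 N.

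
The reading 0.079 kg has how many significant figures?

2

0.079: leading zeros are not significant.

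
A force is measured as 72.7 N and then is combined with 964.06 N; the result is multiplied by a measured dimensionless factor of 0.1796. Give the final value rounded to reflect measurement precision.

186.2 N

72.7 N + 964.06 N = 1036.76 N; the sum is limited to 1 decimal place (5 s.f.).
Carrying full precision, 1036.76 × 0.1796 = 186.202096 N; 0.1796 has 4 s.f., so the result keeps min(5, 4) = 4 s.f.
Rounded to 4 significant figures: 186.2 N.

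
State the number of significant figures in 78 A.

2

78: every digit is nonzero and significant.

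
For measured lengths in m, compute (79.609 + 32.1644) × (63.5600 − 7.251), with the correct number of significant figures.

6293.8 m²

79.609 + 32.1644 = 111.7734, limited to 3 d.p. → 6 s.f.; 63.5600 − 7.251 = 56.3090, limited to 3 d.p. → 5 s.f.
Carrying full precision, 111.7734 × 56.3090 = 6293.8483806; keep min(6, 5) = 5 s.f.
Rounded to 5 significant figures: 6293.8 m².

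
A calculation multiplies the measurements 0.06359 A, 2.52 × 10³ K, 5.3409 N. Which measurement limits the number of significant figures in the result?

0.06359 A → 4 s.f.; 2.52 × 10³ K → 3 s.f.; 5.3409 N → 5 s.f.
The fewest is 3 significant figures, from 2.52 × 10³ K.

2.52 × 10³ K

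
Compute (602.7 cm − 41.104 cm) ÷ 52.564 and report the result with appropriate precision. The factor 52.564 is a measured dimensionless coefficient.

10.68 cm

602.7 cm − 41.104 cm = 561.596 cm; the difference is limited to 1 decimal place (4 s.f.).
Carrying full precision, 561.596 ÷ 52.564 = 10.6840423103… cm; 52.564 has 5 s.f., so the result keeps min(4, 5) = 4 s.f.
Rounded to 4 significant figures: 10.68 cm.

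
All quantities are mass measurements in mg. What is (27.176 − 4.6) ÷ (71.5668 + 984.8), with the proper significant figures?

27.176 − 4.6 = 22.576, limited to 1 d.p. → 3 s.f.; 71.5668 + 984.8 = 1056.3668, limited to 1 d.p. → 5 s.f.
Carrying full precision, 22.576 ÷ 1056.3668 = 0.0213713645677…; keep min(3, 5) = 3 s.f.
Rounded to 3 significant figures: 0.0214.

0.0214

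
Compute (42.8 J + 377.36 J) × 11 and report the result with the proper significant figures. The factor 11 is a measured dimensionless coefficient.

42.8 J + 377.36 J = 420.16 J; the sum is limited to 1 decimal place (4 s.f.).
Carrying full precision, 420.16 × 11 = 4621.76 J; 11 has 2 s.f., so the result keeps min(4, 2) = 2 s.f.
Rounded to 2 significant figures: 4.6 × 10^3 J.

4.6 × 10^3 J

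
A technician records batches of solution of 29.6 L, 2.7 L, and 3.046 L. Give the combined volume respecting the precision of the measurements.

29.6 L + 2.7 L + 3.046 L = 35.346 L.
Addition/subtraction keeps the fewest decimal places: 29.6 → 1 decimal place, 2.7 → 1 decimal place, 3.046 → 3 decimal places; limit is 1.
Rounded to 1 decimal place: 35.3 L.

35.3 L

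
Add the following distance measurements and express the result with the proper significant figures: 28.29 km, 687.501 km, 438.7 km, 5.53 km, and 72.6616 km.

28.29 km + 687.501 km + 438.7 km + 5.53 km + 72.6616 km = 1232.6826 km.
Addition/subtraction keeps the fewest decimal places: 28.29 → 2 decimal places, 687.501 → 3 decimal places, 438.7 → 1 decimal place, 5.53 → 2 decimal places, 72.6616 → 4 decimal places; limit is 1.
Rounded to 1 decimal place: 1232.7 km.

1232.7 km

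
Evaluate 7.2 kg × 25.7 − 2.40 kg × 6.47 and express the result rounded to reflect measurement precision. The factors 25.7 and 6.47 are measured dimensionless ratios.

7.2 × 25.7 = 185.04 → 1.9 × 10² kg (2 s.f., last digit at the 10^1 place).
2.40 × 6.47 = 15.528 → 15.5 kg (3 s.f., last digit at the 10^-1 place).
Difference: 169.512 kg; keep the coarser place, 10^1.
Result: 1.7 × 10² kg.

1.7 × 10² kg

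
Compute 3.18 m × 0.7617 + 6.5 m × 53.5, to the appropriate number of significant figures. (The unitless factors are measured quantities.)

3.18 × 0.7617 = 2.422206 → 2.42 m (3 s.f., last digit at the 10^-2 place).
6.5 × 53.5 = 347.75 → 3.5 × 10^2 m (2 s.f., last digit at the 10^1 place).
Sum: 350.172206 m; keep the coarser place, 10^1.
Result: 3.5 × 10^2 m.

3.5 × 10^2 m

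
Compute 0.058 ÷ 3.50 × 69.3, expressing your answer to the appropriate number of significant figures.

0.058 ÷ 3.50 × 69.3 = 1.1484
Multiplication/division keeps the fewest significant figures: 0.058 → 2 s.f., 3.50 → 3 s.f., 69.3 → 3 s.f.; limit is 2.
Rounded to 2 significant figures: 1.1.

1.1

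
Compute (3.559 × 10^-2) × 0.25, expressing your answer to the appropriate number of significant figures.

0.0089

(3.559 × 10^-2) × 0.25 = 0.0088975
Multiplication/division keeps the fewest significant figures: 3.559 × 10^-2 → 4 s.f., 0.25 → 2 s.f.; limit is 2.
Rounded to 2 significant figures: 0.0089.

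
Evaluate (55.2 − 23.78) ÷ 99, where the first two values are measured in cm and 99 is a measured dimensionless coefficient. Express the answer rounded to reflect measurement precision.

55.2 cm − 23.78 cm = 31.42 cm; the difference is limited to 1 decimal place (3 s.f.).
Carrying full precision, 31.42 ÷ 99 = 0.317373737374… cm; 99 has 2 s.f., so the result keeps min(3, 2) = 2 s.f.
Rounded to 2 significant figures: 3.2 × 10⁻¹ cm.

3.2 × 10⁻¹ cm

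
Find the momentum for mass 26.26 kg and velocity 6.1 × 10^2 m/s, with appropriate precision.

momentum = 26.26 kg × 6.1 × 10^2 m/s = 16018.6 kg·m/s.
26.26 has 4 significant figures; 6.1 × 10^2 has 2.
Division/multiplication keeps the fewest: 2 significant figures.
Rounded: 1.6 × 10^4 kg·m/s.

1.6 × 10^4 kg·m/s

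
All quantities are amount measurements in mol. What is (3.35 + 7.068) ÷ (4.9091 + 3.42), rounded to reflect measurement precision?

1.25

3.35 + 7.068 = 10.418, limited to 2 d.p. → 4 s.f.; 4.9091 + 3.42 = 8.3291, limited to 2 d.p. → 3 s.f.
Carrying full precision, 10.418 ÷ 8.3291 = 1.25079540407…; keep min(4, 3) = 3 s.f.
Rounded to 3 significant figures: 1.25.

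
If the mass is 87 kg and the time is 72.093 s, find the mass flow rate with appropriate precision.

1.2 kg/s

mass flow rate = 87 kg ÷ 72.093 s = 1.20677458283… kg/s.
87 has 2 significant figures; 72.093 has 5.
Division/multiplication keeps the fewest: 2 significant figures.
Rounded: 1.2 kg/s.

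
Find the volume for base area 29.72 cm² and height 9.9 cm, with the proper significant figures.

2.9 × 10^2 cm³

volume = 29.72 cm² × 9.9 cm = 294.228 cm³.
29.72 has 4 significant figures; 9.9 has 2.
Division/multiplication keeps the fewest: 2 significant figures.
Rounded: 2.9 × 10^2 cm³.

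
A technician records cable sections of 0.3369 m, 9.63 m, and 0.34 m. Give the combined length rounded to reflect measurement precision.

0.3369 m + 9.63 m + 0.34 m = 10.3069 m.
Addition/subtraction keeps the fewest decimal places: 0.3369 → 4 decimal places, 9.63 → 2 decimal places, 0.34 → 2 decimal places; limit is 2.
Rounded to 2 decimal places: 10.31 m.

10.31 m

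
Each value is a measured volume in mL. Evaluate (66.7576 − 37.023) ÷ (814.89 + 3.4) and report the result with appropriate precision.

66.7576 − 37.023 = 29.7346, limited to 3 d.p. → 5 s.f.; 814.89 + 3.4 = 818.29, limited to 1 d.p. → 4 s.f.
Carrying full precision, 29.7346 ÷ 818.29 = 0.036337484266…; keep min(5, 4) = 4 s.f.
Rounded to 4 significant figures: 0.03634.

0.03634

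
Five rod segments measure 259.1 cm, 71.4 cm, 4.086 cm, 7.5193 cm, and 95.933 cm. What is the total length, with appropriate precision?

259.1 cm + 71.4 cm + 4.086 cm + 7.5193 cm + 95.933 cm = 438.0383 cm.
Addition/subtraction keeps the fewest decimal places: 259.1 → 1 decimal place, 71.4 → 1 decimal place, 4.086 → 3 decimal places, 7.5193 → 4 decimal places, 95.933 → 3 decimal places; limit is 1.
Rounded to 1 decimal place: 438.0 cm.

438.0 cm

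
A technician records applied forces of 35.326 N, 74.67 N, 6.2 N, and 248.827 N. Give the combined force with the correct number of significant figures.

35.326 N + 74.67 N + 6.2 N + 248.827 N = 365.023 N.
Addition/subtraction keeps the fewest decimal places: 35.326 → 3 decimal places, 74.67 → 2 decimal places, 6.2 → 1 decimal place, 248.827 → 3 decimal places; limit is 1.
Rounded to 1 decimal place: 365.0 N.

365.0 N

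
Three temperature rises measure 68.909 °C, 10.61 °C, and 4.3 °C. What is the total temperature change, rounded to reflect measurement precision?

68.909 °C + 10.61 °C + 4.3 °C = 83.819 °C.
Addition/subtraction keeps the fewest decimal places: 68.909 → 3 decimal places, 10.61 → 2 decimal places, 4.3 → 1 decimal place; limit is 1.
Rounded to 1 decimal place: 83.8 °C.

83.8 °C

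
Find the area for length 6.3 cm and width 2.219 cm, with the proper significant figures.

14 cm²

area = 6.3 cm × 2.219 cm = 13.9797 cm².
6.3 has 2 significant figures; 2.219 has 4.
Division/multiplication keeps the fewest: 2 significant figures.
Rounded: 14 cm².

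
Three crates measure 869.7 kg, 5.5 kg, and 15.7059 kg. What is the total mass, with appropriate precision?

869.7 kg + 5.5 kg + 15.7059 kg = 890.9059 kg.
Addition/subtraction keeps the fewest decimal places: 869.7 → 1 decimal place, 5.5 → 1 decimal place, 15.7059 → 4 decimal places; limit is 1.
Rounded to 1 decimal place: 890.9 kg.

890.9 kg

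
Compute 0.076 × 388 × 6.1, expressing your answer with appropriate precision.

1.8 × 10^2

0.076 × 388 × 6.1 = 179.8768
Multiplication/division keeps the fewest significant figures: 0.076 → 2 s.f., 388 → 3 s.f., 6.1 → 2 s.f.; limit is 2.
Rounded to 2 significant figures: 1.8 × 10^2.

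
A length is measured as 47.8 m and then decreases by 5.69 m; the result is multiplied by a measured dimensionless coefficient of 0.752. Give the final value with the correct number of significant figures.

31.7 m

47.8 m − 5.69 m = 42.11 m; the difference is limited to 1 decimal place (3 s.f.).
Carrying full precision, 42.11 × 0.752 = 31.66672 m; 0.752 has 3 s.f., so the result keeps min(3, 3) = 3 s.f.
Rounded to 3 significant figures: 31.7 m.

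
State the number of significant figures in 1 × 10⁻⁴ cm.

1

1 × 10⁻⁴: in scientific notation every digit of the coefficient is significant.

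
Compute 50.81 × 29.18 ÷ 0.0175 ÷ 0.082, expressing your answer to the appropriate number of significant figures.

1.0 × 10^6

50.81 × 29.18 ÷ 0.0175 ÷ 0.082 = 1033195.67944…
Multiplication/division keeps the fewest significant figures: 50.81 → 4 s.f., 29.18 → 4 s.f., 0.0175 → 3 s.f., 0.082 → 2 s.f.; limit is 2.
Rounded to 2 significant figures: 1.0 × 10^6.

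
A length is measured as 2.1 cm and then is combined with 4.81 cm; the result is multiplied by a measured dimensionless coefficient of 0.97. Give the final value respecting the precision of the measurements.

2.1 cm + 4.81 cm = 6.91 cm; the sum is limited to 1 decimal place (2 s.f.).
Carrying full precision, 6.91 × 0.97 = 6.7027 cm; 0.97 has 2 s.f., so the result keeps min(2, 2) = 2 s.f.
Rounded to 2 significant figures: 6.7 cm.

6.7 cm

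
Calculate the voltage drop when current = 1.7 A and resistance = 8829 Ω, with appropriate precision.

voltage drop = 1.7 A × 8829 Ω = 15009.3 V.
1.7 has 2 significant figures; 8829 has 4.
Division/multiplication keeps the fewest: 2 significant figures.
Rounded: 1.5 × 10⁴ V.

1.5 × 10⁴ V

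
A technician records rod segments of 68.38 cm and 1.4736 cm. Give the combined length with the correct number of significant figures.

69.85 cm

68.38 cm + 1.4736 cm = 69.8536 cm.
Addition/subtraction keeps the fewest decimal places: 68.38 → 2 decimal places, 1.4736 → 4 decimal places; limit is 2.
Rounded to 2 decimal places: 69.85 cm.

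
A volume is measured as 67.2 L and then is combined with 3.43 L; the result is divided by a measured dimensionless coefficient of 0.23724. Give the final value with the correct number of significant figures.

2.98 × 10² L

67.2 L + 3.43 L = 70.63 L; the sum is limited to 1 decimal place (3 s.f.).
Carrying full precision, 70.63 ÷ 0.23724 = 297.715393694… L; 0.23724 has 5 s.f., so the result keeps min(3, 5) = 3 s.f.
Rounded to 3 significant figures: 2.98 × 10² L.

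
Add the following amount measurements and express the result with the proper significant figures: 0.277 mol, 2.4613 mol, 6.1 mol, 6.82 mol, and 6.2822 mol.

21.9 mol

0.277 mol + 2.4613 mol + 6.1 mol + 6.82 mol + 6.2822 mol = 21.9405 mol.
Addition/subtraction keeps the fewest decimal places: 0.277 → 3 decimal places, 2.4613 → 4 decimal places, 6.1 → 1 decimal place, 6.82 → 2 decimal places, 6.2822 → 4 decimal places; limit is 1.
Rounded to 1 decimal place: 21.9 mol.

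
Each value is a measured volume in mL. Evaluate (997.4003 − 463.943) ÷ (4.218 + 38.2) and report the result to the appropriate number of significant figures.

12.6

997.4003 − 463.943 = 533.4573, limited to 3 d.p. → 6 s.f.; 4.218 + 38.2 = 42.418, limited to 1 d.p. → 3 s.f.
Carrying full precision, 533.4573 ÷ 42.418 = 12.576201141…; keep min(6, 3) = 3 s.f.
Rounded to 3 significant figures: 12.6.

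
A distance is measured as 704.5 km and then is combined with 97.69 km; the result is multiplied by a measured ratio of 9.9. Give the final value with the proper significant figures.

7.9 × 10^3 km

704.5 km + 97.69 km = 802.19 km; the sum is limited to 1 decimal place (4 s.f.).
Carrying full precision, 802.19 × 9.9 = 7941.681 km; 9.9 has 2 s.f., so the result keeps min(4, 2) = 2 s.f.
Rounded to 2 significant figures: 7.9 × 10^3 km.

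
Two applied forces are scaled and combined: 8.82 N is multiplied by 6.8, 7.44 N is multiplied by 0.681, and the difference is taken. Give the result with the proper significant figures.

55 N

8.82 × 6.8 = 59.976 → 6.0 × 10^1 N (2 s.f., last digit at the 10^0 place).
7.44 × 0.681 = 5.06664 → 5.07 N (3 s.f., last digit at the 10^-2 place).
Difference: 54.90936 N; keep the coarser place, 10^0.
Result: 55 N.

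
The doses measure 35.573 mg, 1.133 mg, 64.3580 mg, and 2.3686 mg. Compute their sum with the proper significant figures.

35.573 mg + 1.133 mg + 64.3580 mg + 2.3686 mg = 103.4326 mg.
Addition/subtraction keeps the fewest decimal places: 35.573 → 3 decimal places, 1.133 → 3 decimal places, 64.3580 → 4 decimal places, 2.3686 → 4 decimal places; limit is 3.
Rounded to 3 decimal places: 103.433 mg.

103.433 mg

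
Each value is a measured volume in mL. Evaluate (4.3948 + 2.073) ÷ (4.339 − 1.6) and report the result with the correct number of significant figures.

2.4

4.3948 + 2.073 = 6.4678, limited to 3 d.p. → 4 s.f.; 4.339 − 1.6 = 2.739, limited to 1 d.p. → 2 s.f.
Carrying full precision, 6.4678 ÷ 2.739 = 2.36137276378…; keep min(4, 2) = 2 s.f.
Rounded to 2 significant figures: 2.4.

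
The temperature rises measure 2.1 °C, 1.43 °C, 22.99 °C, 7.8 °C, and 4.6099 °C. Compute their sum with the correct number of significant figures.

38.9 °C

2.1 °C + 1.43 °C + 22.99 °C + 7.8 °C + 4.6099 °C = 38.9299 °C.
Addition/subtraction keeps the fewest decimal places: 2.1 → 1 decimal place, 1.43 → 2 decimal places, 22.99 → 2 decimal places, 7.8 → 1 decimal place, 4.6099 → 4 decimal places; limit is 1.
Rounded to 1 decimal place: 38.9 °C.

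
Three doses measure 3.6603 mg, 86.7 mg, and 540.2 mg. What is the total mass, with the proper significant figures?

3.6603 mg + 86.7 mg + 540.2 mg = 630.5603 mg.
Addition/subtraction keeps the fewest decimal places: 3.6603 → 4 decimal places, 86.7 → 1 decimal place, 540.2 → 1 decimal place; limit is 1.
Rounded to 1 decimal place: 6.306 × 10^2 mg.

6.306 × 10^2 mg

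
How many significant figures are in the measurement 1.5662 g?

1.5662: every digit is nonzero and significant.

5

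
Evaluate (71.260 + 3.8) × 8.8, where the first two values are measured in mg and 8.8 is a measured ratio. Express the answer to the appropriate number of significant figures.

71.260 mg + 3.8 mg = 75.060 mg; the sum is limited to 1 decimal place (3 s.f.).
Carrying full precision, 75.060 × 8.8 = 660.528 mg; 8.8 has 2 s.f., so the result keeps min(3, 2) = 2 s.f.
Rounded to 2 significant figures: 6.6 × 10² mg.

6.6 × 10² mg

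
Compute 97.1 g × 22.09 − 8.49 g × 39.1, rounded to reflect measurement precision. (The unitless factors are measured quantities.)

1.81 × 10³ g

97.1 × 22.09 = 2144.939 → 2.14 × 10³ g (3 s.f., last digit at the 10^1 place).
8.49 × 39.1 = 331.959 → 332 g (3 s.f., last digit at the 10^0 place).
Difference: 1812.98 g; keep the coarser place, 10^1.
Result: 1.81 × 10³ g.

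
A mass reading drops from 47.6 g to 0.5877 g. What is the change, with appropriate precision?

47.6 g − 0.5877 g = 47.0123 g.
Addition/subtraction keeps the fewest decimal places: 47.6 → 1 decimal place, 0.5877 → 4 decimal places; limit is 1.
Rounded to 1 decimal place: 47.0 g.

47.0 g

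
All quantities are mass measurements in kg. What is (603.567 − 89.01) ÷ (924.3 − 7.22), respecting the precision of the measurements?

603.567 − 89.01 = 514.557, limited to 2 d.p. → 5 s.f.; 924.3 − 7.22 = 917.08, limited to 1 d.p. → 4 s.f.
Carrying full precision, 514.557 ÷ 917.08 = 0.561081912156…; keep min(5, 4) = 4 s.f.
Rounded to 4 significant figures: 0.5611.

0.5611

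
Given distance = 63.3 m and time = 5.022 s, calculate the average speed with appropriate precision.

12.6 m/s

average speed = 63.3 m ÷ 5.022 s = 12.6045400239… m/s.
63.3 has 3 significant figures; 5.022 has 4.
Division/multiplication keeps the fewest: 3 significant figures.
Rounded: 12.6 m/s.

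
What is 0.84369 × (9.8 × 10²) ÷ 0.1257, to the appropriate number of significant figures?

0.84369 × (9.8 × 10²) ÷ 0.1257 = 6577.69451074…
Multiplication/division keeps the fewest significant figures: 0.84369 → 5 s.f., 9.8 × 10² → 2 s.f., 0.1257 → 4 s.f.; limit is 2.
Rounded to 2 significant figures: 6.6 × 10³.

6.6 × 10³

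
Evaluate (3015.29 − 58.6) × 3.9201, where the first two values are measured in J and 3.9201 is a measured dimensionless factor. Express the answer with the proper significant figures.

11591 J

3015.29 J − 58.6 J = 2956.69 J; the difference is limited to 1 decimal place (5 s.f.).
Carrying full precision, 2956.69 × 3.9201 = 11590.520469 J; 3.9201 has 5 s.f., so the result keeps min(5, 5) = 5 s.f.
Rounded to 5 significant figures: 11591 J.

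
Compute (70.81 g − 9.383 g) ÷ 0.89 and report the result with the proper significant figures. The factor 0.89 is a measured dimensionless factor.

70.81 g − 9.383 g = 61.427 g; the difference is limited to 2 decimal places (4 s.f.).
Carrying full precision, 61.427 ÷ 0.89 = 69.0191011236… g; 0.89 has 2 s.f., so the result keeps min(4, 2) = 2 s.f.
Rounded to 2 significant figures: 69 g.

69 g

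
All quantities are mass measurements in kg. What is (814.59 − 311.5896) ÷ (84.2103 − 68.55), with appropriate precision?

814.59 − 311.5896 = 503.0004, limited to 2 d.p. → 5 s.f.; 84.2103 − 68.55 = 15.6603, limited to 2 d.p. → 4 s.f.
Carrying full precision, 503.0004 ÷ 15.6603 = 32.119461313…; keep min(5, 4) = 4 s.f.
Rounded to 4 significant figures: 32.12.

32.12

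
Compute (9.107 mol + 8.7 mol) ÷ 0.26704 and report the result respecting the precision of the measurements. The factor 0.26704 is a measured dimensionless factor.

9.107 mol + 8.7 mol = 17.807 mol; the sum is limited to 1 decimal place (3 s.f.).
Carrying full precision, 17.807 ÷ 0.26704 = 66.6828939485… mol; 0.26704 has 5 s.f., so the result keeps min(3, 5) = 3 s.f.
Rounded to 3 significant figures: 66.7 mol.

66.7 mol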